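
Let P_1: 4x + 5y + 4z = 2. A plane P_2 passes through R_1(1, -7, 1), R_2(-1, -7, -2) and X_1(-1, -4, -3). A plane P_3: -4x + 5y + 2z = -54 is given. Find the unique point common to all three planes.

(5, -10, 8)

R_1R_2 = (-2, 0, -3), R_1X_1 = (-2, 3, -4); a normal to P_2 is R_1R_2 × R_1X_1 = (9, -2, -6).
Using R_1: P_2 has equation 9x - 2y - 6z = 17.
Solving the 3×3 linear system 4x + 5y + 4z = 2, 9x - 2y - 6z = 17, -4x + 5y + 2z = -54 (e.g. by elimination or Cramer's rule, determinant = 282) gives (5, -10, 8).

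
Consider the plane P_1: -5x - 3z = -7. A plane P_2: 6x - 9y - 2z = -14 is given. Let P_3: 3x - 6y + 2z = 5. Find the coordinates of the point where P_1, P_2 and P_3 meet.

(-1, 0, 4)

Solving the 3×3 linear system -5x - 3z = -7, 6x - 9y - 2z = -14, 3x - 6y + 2z = 5 (e.g. by elimination or Cramer's rule, determinant = 177) gives (-1, 0, 4).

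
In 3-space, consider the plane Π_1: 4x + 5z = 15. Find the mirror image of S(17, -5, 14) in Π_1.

λ = (n·S − d)/|n|² = (138 − 15)/41 = 3.
Reflection = S − 2λn = (17, -5, 14) − 6·(4, 0, 5) = (-7, -5, -16).

(-7, -5, -16)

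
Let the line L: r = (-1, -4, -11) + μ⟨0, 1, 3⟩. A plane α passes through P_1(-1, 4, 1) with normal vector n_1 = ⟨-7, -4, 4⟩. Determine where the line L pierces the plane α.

(-1, -2, -5)

α: n_1·r = n_1·P_1 gives -7x - 4y + 4z = -5.
Substitute r = (-1, -4, -11) + t(0, 1, 3) into the plane: -21 + 8t = -5, so t = 2.
Intersection: (-1, -4, -11) + 2·(0, 1, 3) = (-1, -2, -5).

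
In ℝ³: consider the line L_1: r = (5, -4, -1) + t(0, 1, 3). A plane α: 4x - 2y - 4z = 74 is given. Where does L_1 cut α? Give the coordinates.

(5, -7, -10)

Substitute r = (5, -4, -1) + t(0, 1, 3) into the plane: 32 + (-14)t = 74, so t = -3.
Intersection: (5, -4, -1) + (-3)·(0, 1, 3) = (5, -7, -10).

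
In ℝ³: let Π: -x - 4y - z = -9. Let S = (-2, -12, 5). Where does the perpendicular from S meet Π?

(1, 0, 8)

Foot = S − λn with λ = (n·S − d)/|n|² = (45 − (-9))/18 = 3.
Foot = (-2, -12, 5) − 3·(-1, -4, -1) = (1, 0, 8).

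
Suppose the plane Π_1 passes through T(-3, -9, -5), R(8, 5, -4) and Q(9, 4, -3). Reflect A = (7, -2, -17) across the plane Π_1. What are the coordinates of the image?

(-5, 6, 3)

TR = (11, 14, 1), TQ = (12, 13, 2); a normal to Π_1 is TR × TQ = (15, -10, -25).
Using T: Π_1 has equation 15x - 10y - 25z = 170.
λ = (n·A − d)/|n|² = (550 − 170)/950 = 2/5.
Reflection = A − 2λn = (7, -2, -17) − (4/5)·(15, -10, -25) = (-5, 6, 3).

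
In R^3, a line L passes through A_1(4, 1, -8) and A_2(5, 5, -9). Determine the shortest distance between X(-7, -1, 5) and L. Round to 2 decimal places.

15.40

A direction vector for L is A_2 − A_1 = (1, 4, -1).
Taking (4, 1, -8) on L with direction v = (1, 4, -1): w = X − (4, 1, -8) = (-11, -2, 13), and w × v = (-50, 2, -42).
Distance = |w × v| / |v| = √4268 / √18 ≈ 15.40.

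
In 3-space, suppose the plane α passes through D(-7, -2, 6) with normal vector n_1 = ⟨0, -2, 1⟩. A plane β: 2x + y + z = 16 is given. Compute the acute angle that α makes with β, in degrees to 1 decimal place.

α: n_1·r = n_1·D gives -2y + z = 10.
cos θ = |n₁·n₂| / (|n₁||n₂|) = |-1| / (√5 · √6).
θ = arccos(0.18257) ≈ 79.5°.

79.5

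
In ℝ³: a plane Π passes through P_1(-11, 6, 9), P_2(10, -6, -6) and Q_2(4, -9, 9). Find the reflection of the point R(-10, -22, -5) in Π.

(20, 8, 13)

P_1P_2 = (21, -12, -15), P_1Q_2 = (15, -15, 0); a normal to Π is P_1P_2 × P_1Q_2 = (-225, -225, -135).
Using P_1: Π has equation -225x - 225y - 135z = -90.
λ = (n·R − d)/|n|² = (7875 − (-90))/119475 = 1/15.
Reflection = R − 2λn = (-10, -22, -5) − (2/15)·(-225, -225, -135) = (20, 8, 13).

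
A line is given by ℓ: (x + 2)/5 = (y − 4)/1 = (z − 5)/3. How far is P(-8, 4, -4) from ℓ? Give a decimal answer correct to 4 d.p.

4.9164

ℓ has direction (5, 1, 3) through (-2, 4, 5).
Taking (-2, 4, 5) on ℓ with direction v = (5, 1, 3): w = P − (-2, 4, 5) = (-6, 0, -9), and w × v = (9, -27, -6).
Distance = |w × v| / |v| = √846 / √35 ≈ 4.9164.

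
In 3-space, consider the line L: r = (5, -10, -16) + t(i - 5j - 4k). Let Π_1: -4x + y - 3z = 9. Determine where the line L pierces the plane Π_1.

(2, 5, -4)

Substitute r = (5, -10, -16) + t(1, -5, -4) into the plane: 18 + 3t = 9, so t = -3.
Intersection: (5, -10, -16) + (-3)·(1, -5, -4) = (2, 5, -4).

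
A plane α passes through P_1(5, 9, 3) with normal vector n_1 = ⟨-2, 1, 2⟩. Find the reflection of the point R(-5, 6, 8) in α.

(7, 0, -4)

α: n_1·r = n_1·P_1 gives -2x + y + 2z = 5.
λ = (n·R − d)/|n|² = (32 − 5)/9 = 3.
Reflection = R − 2λn = (-5, 6, 8) − 6·(-2, 1, 2) = (7, 0, -4).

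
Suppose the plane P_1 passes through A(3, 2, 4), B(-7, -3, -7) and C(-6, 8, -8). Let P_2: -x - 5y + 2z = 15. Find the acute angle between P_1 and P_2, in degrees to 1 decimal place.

75.2

AB = (-10, -5, -11), AC = (-9, 6, -12); a normal to P_1 is AB × AC = (126, -21, -105).
Using A: P_1 has equation 126x - 21y - 105z = -84.
cos θ = |n₁·n₂| / (|n₁||n₂|) = |-231| / (√27342 · √30).
θ = arccos(0.25506) ≈ 75.2°.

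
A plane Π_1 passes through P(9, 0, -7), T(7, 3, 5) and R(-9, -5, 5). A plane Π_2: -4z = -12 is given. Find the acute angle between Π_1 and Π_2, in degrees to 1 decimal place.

73.4

PT = (-2, 3, 12), PR = (-18, -5, 12); a normal to Π_1 is PT × PR = (96, -192, 64).
Using P: Π_1 has equation 96x - 192y + 64z = 416.
cos θ = |n₁·n₂| / (|n₁||n₂|) = |-256| / (√50176 · √16).
θ = arccos(0.28571) ≈ 73.4°.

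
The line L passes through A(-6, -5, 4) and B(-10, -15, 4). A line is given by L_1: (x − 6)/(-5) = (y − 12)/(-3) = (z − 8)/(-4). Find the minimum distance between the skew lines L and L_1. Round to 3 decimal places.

A direction vector for L is B − A = (-4, -10, 0).
L_1 has direction (-5, -3, -4) through (6, 12, 8).
Common perpendicular direction n = (-4, -10, 0) × (-5, -3, -4) = (40, -16, -38).
With w = (6, 12, 8) − (-6, -5, 4) = (12, 17, 4), w · n = 56.
Distance = |w · n| / |n| = |56| / √3300 ≈ 0.975.

0.975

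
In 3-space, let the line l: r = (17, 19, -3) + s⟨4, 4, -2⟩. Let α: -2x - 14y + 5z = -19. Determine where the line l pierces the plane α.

Substitute r = (17, 19, -3) + t(4, 4, -2) into the plane: -315 + (-74)t = -19, so t = -4.
Intersection: (17, 19, -3) + (-4)·(4, 4, -2) = (1, 3, 5).

(1, 3, 5)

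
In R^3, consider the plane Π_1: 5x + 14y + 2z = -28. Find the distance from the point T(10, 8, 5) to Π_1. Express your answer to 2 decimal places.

13.33

n·T − d = (5)·(10) + (14)·(8) + (2)·(5) − (-28) = 200; |n| = √225.
Distance = |200| / √225 = 200/√225 ≈ 13.33.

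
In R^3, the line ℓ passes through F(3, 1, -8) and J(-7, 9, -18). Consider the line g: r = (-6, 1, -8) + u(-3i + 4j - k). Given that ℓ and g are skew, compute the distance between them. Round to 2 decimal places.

A direction vector for ℓ is J − F = (-10, 8, -10).
Common perpendicular direction n = (-10, 8, -10) × (-3, 4, -1) = (32, 20, -16).
With w = (-6, 1, -8) − (3, 1, -8) = (-9, 0, 0), w · n = -288.
Distance = |w · n| / |n| = |-288| / √1680 ≈ 7.03.

7.03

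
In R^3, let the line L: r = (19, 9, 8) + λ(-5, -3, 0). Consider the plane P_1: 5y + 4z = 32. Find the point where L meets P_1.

Substitute r = (19, 9, 8) + t(-5, -3, 0) into the plane: 77 + (-15)t = 32, so t = 3.
Intersection: (19, 9, 8) + 3·(-5, -3, 0) = (4, 0, 8).

(4, 0, 8)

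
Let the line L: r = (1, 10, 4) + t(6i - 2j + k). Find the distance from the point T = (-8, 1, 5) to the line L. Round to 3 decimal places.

Taking (1, 10, 4) on L with direction v = (6, -2, 1): w = T − (1, 10, 4) = (-9, -9, 1), and w × v = (-7, 15, 72).
Distance = |w × v| / |v| = √5458 / √41 ≈ 11.538.

11.538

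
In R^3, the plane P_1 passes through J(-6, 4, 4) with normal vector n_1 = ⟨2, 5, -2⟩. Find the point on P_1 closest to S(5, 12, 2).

(1, 2, 6)

P_1: n_1·r = n_1·J gives 2x + 5y - 2z = 0.
Foot = S − λn with λ = (n·S − d)/|n|² = (66 − 0)/33 = 2.
Foot = (5, 12, 2) − 2·(2, 5, -2) = (1, 2, 6).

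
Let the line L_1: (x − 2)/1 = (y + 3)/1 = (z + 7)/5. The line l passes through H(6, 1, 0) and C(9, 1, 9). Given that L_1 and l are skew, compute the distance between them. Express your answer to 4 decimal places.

3.4744

L_1 has direction (1, 1, 5) through (2, -3, -7).
A direction vector for l is C − H = (3, 0, 9).
Common perpendicular direction n = (1, 1, 5) × (3, 0, 9) = (9, 6, -3).
With w = (6, 1, 0) − (2, -3, -7) = (4, 4, 7), w · n = 39.
Distance = |w · n| / |n| = |39| / √126 ≈ 3.4744.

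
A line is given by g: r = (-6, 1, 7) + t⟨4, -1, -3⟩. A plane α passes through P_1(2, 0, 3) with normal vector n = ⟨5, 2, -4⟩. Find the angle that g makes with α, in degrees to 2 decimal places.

61.29

α: n·r = n·P_1 gives 5x + 2y - 4z = -2.
sin θ = |n·v| / (|n||v|) = |30| / (√45 · √26) = 0.87706.
θ ≈ 61.29°.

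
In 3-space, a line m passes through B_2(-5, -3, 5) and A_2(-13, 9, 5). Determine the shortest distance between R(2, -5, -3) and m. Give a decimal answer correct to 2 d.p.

A direction vector for m is A_2 − B_2 = (-8, 12, 0).
Taking (-5, -3, 5) on m with direction v = (-8, 12, 0): w = R − (-5, -3, 5) = (7, -2, -8), and w × v = (96, 64, 68).
Distance = |w × v| / |v| = √17936 / √208 ≈ 9.29.

9.29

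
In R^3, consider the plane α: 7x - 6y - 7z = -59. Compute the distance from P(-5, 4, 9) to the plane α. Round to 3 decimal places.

5.442

n·P − d = (7)·(-5) + (-6)·(4) + (-7)·(9) − (-59) = -63; |n| = √134.
Distance = |-63| / √134 = 63/√134 ≈ 5.442.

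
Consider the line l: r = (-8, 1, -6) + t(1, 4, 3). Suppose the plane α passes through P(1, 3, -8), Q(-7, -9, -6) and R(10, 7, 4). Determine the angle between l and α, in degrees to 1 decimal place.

PQ = (-8, -12, 2), PR = (9, 4, 12); a normal to α is PQ × PR = (-152, 114, 76).
Using P: α has equation -152x + 114y + 76z = -418.
sin θ = |n·v| / (|n||v|) = |532| / (√41876 · √26) = 0.50985.
θ ≈ 30.7°.

30.7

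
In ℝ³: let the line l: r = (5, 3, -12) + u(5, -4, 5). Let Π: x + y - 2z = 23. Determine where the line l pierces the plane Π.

Substitute r = (5, 3, -12) + t(5, -4, 5) into the plane: 32 + (-9)t = 23, so t = 1.
Intersection: (5, 3, -12) + 1·(5, -4, 5) = (10, -1, -7).

(10, -1, -7)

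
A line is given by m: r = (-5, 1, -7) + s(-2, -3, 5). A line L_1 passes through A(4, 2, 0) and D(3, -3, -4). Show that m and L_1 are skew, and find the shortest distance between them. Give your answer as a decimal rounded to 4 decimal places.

A direction vector for L_1 is D − A = (-1, -5, -4).
Common perpendicular direction n = (-2, -3, 5) × (-1, -5, -4) = (37, -13, 7).
With w = (4, 2, 0) − (-5, 1, -7) = (9, 1, 7), w · n = 369.
Since n ≠ 0 the lines are not parallel, and w · n = 369 ≠ 0 so they do not intersect; hence they are skew.
Distance = |w · n| / |n| = |369| / √1587 ≈ 9.2627.

9.2627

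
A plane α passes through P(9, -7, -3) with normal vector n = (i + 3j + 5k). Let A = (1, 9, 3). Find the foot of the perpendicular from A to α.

α: n·r = n·P gives x + 3y + 5z = -27.
Foot = A − λn with λ = (n·A − d)/|n|² = (43 − (-27))/35 = 2.
Foot = (1, 9, 3) − 2·(1, 3, 5) = (-1, 3, -7).

(-1, 3, -7)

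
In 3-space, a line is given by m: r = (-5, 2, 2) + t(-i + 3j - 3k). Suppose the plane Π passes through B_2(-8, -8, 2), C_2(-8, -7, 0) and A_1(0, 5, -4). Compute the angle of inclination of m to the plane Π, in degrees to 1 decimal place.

B_2C_2 = (0, 1, -2), B_2A_1 = (8, 13, -6); a normal to Π is B_2C_2 × B_2A_1 = (20, -16, -8).
Using B_2: Π has equation 20x - 16y - 8z = -48.
sin θ = |n·v| / (|n||v|) = |-44| / (√720 · √19) = 0.37619.
θ ≈ 22.1°.

22.1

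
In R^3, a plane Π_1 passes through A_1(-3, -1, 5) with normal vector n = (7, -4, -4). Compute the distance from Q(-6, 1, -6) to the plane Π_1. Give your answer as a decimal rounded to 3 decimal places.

1.667

Π_1: n·r = n·A_1 gives 7x - 4y - 4z = -37.
n·Q − d = (7)·(-6) + (-4)·(1) + (-4)·(-6) − (-37) = 15; |n| = √81.
Distance = |15| / √81 = 15/√81 ≈ 1.667.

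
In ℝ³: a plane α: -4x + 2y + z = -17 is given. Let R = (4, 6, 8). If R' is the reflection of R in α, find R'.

λ = (n·R − d)/|n|² = (4 − (-17))/21 = 1.
Reflection = R − 2λn = (4, 6, 8) − 2·(-4, 2, 1) = (12, 2, 6).

(12, 2, 6)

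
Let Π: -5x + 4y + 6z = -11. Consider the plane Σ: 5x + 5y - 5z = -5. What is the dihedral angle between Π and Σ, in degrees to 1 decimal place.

cos θ = |n₁·n₂| / (|n₁||n₂|) = |-35| / (√77 · √75).
θ = arccos(0.46057) ≈ 62.6°.

62.6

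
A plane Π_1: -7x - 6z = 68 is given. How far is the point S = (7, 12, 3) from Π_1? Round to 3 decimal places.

14.643

n·S − d = (-7)·(7) + (0)·(12) + (-6)·(3) − 68 = -135; |n| = √85.
Distance = |-135| / √85 = 135/√85 ≈ 14.643.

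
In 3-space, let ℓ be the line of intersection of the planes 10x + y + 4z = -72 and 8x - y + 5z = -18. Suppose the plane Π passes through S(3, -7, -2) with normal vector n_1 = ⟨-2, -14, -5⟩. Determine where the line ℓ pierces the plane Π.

Direction of ℓ: (10, 1, 4) × (8, -1, 5) = (9, -18, -18).
A point on ℓ: solving the two plane equations with x = -9 gives (-9, -14, 8).
Π: n_1·r = n_1·S gives -2x - 14y - 5z = 102.
Substitute r = (-9, -14, 8) + t(9, -18, -18) into the plane: 174 + 324t = 102, so t = -2/9.
Intersection: (-9, -14, 8) + (-2/9)·(9, -18, -18) = (-11, -10, 12).

(-11, -10, 12)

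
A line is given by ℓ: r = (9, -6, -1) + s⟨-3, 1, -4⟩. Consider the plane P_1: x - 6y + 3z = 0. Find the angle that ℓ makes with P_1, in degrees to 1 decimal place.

sin θ = |n·v| / (|n||v|) = |-21| / (√46 · √26) = 0.60723.
θ ≈ 37.4°.

37.4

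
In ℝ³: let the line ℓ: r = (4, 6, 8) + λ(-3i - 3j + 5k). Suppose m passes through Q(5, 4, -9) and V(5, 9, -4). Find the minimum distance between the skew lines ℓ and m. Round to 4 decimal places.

4.0860

A direction vector for m is V − Q = (0, 5, 5).
Common perpendicular direction n = (-3, -3, 5) × (0, 5, 5) = (-40, 15, -15).
With w = (5, 4, -9) − (4, 6, 8) = (1, -2, -17), w · n = 185.
Distance = |w · n| / |n| = |185| / √2050 ≈ 4.0860.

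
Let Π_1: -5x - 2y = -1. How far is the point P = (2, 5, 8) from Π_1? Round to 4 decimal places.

n·P − d = (-5)·(2) + (-2)·(5) + (0)·(8) − (-1) = -19; |n| = √29.
Distance = |-19| / √29 = 19/√29 ≈ 3.5282.

3.5282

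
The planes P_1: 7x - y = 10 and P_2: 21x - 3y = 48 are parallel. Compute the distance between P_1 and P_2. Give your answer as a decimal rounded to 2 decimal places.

0.85

Rescale P_2 by 1/3: 7x - y = 16. Then distance = |10 − 16| / √50 ≈ 0.85.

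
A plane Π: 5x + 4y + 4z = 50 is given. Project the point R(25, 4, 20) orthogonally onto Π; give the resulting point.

(10, -8, 8)

Foot = R − λn with λ = (n·R − d)/|n|² = (221 − 50)/57 = 3.
Foot = (25, 4, 20) − 3·(5, 4, 4) = (10, -8, 8).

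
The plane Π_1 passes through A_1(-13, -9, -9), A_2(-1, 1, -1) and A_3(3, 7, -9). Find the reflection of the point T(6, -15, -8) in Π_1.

(-18, 9, -2)

A_1A_2 = (12, 10, 8), A_1A_3 = (16, 16, 0); a normal to Π_1 is A_1A_2 × A_1A_3 = (-128, 128, 32).
Using A_1: Π_1 has equation -128x + 128y + 32z = 224.
λ = (n·T − d)/|n|² = (-2944 − 224)/33792 = -3/32.
Reflection = T − 2λn = (6, -15, -8) − (-3/16)·(-128, 128, 32) = (-18, 9, -2).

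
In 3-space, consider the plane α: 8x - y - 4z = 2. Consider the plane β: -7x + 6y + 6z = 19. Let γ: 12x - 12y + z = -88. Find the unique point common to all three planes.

(-1, 6, -4)

Solving the 3×3 linear system 8x - y - 4z = 2, -7x + 6y + 6z = 19, 12x - 12y + z = -88 (e.g. by elimination or Cramer's rule, determinant = 497) gives (-1, 6, -4).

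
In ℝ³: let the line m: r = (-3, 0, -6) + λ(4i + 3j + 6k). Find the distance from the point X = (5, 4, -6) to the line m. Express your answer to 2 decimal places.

6.95

Taking (-3, 0, -6) on m with direction v = (4, 3, 6): w = X − (-3, 0, -6) = (8, 4, 0), and w × v = (24, -48, 8).
Distance = |w × v| / |v| = √2944 / √61 ≈ 6.95.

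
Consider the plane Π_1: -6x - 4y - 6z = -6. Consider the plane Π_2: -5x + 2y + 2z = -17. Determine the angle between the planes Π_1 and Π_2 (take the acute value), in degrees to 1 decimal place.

cos θ = |n₁·n₂| / (|n₁||n₂|) = |10| / (√88 · √33).
θ = arccos(0.18557) ≈ 79.3°.

79.3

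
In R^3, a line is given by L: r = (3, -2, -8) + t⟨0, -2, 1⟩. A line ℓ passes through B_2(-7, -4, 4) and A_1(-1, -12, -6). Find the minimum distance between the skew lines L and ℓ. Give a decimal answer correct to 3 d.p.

4.767

A direction vector for ℓ is A_1 − B_2 = (6, -8, -10).
Common perpendicular direction n = (0, -2, 1) × (6, -8, -10) = (28, 6, 12).
With w = (-7, -4, 4) − (3, -2, -8) = (-10, -2, 12), w · n = -148.
Distance = |w · n| / |n| = |-148| / √964 ≈ 4.767.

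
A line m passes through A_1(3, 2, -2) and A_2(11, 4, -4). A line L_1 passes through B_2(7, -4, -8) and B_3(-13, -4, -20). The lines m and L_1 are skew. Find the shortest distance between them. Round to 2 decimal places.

8.01

A direction vector for m is A_2 − A_1 = (8, 2, -2).
A direction vector for L_1 is B_3 − B_2 = (-20, 0, -12).
Common perpendicular direction n = (8, 2, -2) × (-20, 0, -12) = (-24, 136, 40).
With w = (7, -4, -8) − (3, 2, -2) = (4, -6, -6), w · n = -1152.
Distance = |w · n| / |n| = |-1152| / √20672 ≈ 8.01.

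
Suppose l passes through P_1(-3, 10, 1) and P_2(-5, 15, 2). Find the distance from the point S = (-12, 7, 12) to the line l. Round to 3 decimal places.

A direction vector for l is P_2 − P_1 = (-2, 5, 1).
Taking (-3, 10, 1) on l with direction v = (-2, 5, 1): w = S − (-3, 10, 1) = (-9, -3, 11), and w × v = (-58, -13, -51).
Distance = |w × v| / |v| = √6134 / √30 ≈ 14.299.

14.299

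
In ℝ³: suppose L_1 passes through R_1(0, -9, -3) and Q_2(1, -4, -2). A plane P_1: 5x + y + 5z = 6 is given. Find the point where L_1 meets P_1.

(2, 1, -1)

A direction vector for L_1 is Q_2 − R_1 = (1, 5, 1).
Substitute r = (0, -9, -3) + t(1, 5, 1) into the plane: -24 + 15t = 6, so t = 2.
Intersection: (0, -9, -3) + 2·(1, 5, 1) = (2, 1, -1).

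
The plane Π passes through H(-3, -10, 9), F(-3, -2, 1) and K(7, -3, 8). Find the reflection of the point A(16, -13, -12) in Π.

HF = (0, 8, -8), HK = (10, 7, -1); a normal to Π is HF × HK = (48, -80, -80).
Using H: Π has equation 48x - 80y - 80z = -64.
λ = (n·A − d)/|n|² = (2768 − (-64))/15104 = 3/16.
Reflection = A − 2λn = (16, -13, -12) − (3/8)·(48, -80, -80) = (-2, 17, 18).

(-2, 17, 18)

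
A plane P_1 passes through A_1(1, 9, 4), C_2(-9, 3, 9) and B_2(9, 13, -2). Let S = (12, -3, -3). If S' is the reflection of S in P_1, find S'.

(-4, 17, -11)

A_1C_2 = (-10, -6, 5), A_1B_2 = (8, 4, -6); a normal to P_1 is A_1C_2 × A_1B_2 = (16, -20, 8).
Using A_1: P_1 has equation 16x - 20y + 8z = -132.
λ = (n·S − d)/|n|² = (228 − (-132))/720 = 1/2.
Reflection = S − 2λn = (12, -3, -3) − 1·(16, -20, 8) = (-4, 17, -11).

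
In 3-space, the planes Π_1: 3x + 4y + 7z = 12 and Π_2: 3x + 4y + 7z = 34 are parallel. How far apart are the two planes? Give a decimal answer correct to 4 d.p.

2.5574

Same normal n = (3, 4, 7) with |n| = √74; distance = |12 − 34| / |n| = 22/√74 ≈ 2.5574.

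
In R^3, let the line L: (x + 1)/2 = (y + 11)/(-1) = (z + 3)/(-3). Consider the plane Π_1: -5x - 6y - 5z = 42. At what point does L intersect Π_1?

L has direction (2, -1, -3) through (-1, -11, -3).
Substitute r = (-1, -11, -3) + t(2, -1, -3) into the plane: 86 + 11t = 42, so t = -4.
Intersection: (-1, -11, -3) + (-4)·(2, -1, -3) = (-9, -7, 9).

(-9, -7, 9)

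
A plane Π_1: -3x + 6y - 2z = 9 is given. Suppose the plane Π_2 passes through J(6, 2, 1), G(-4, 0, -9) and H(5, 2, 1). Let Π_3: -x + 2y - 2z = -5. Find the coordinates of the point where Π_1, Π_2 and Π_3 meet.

JG = (-10, -2, -10), JH = (-1, 0, 0); a normal to Π_2 is JG × JH = (0, 10, -2).
Using J: Π_2 has equation 10y - 2z = 18.
Solving the 3×3 linear system -3x + 6y - 2z = 9, 10y - 2z = 18, -x + 2y - 2z = -5 (e.g. by elimination or Cramer's rule, determinant = 40) gives (-1, 3, 6).

(-1, 3, 6)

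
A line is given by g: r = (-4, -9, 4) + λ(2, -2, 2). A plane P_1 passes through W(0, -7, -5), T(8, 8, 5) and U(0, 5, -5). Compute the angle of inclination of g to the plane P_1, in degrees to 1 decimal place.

5.2

WT = (8, 15, 10), WU = (0, 12, 0); a normal to P_1 is WT × WU = (-120, 0, 96).
Using W: P_1 has equation -120x + 96z = -480.
sin θ = |n·v| / (|n||v|) = |-48| / (√23616 · √12) = 0.09017.
θ ≈ 5.2°.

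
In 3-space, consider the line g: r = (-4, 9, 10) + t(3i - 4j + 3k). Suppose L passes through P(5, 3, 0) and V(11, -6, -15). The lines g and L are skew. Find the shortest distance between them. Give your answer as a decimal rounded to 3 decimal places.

A direction vector for L is V − P = (6, -9, -15).
Common perpendicular direction n = (3, -4, 3) × (6, -9, -15) = (87, 63, -3).
With w = (5, 3, 0) − (-4, 9, 10) = (9, -6, -10), w · n = 435.
Distance = |w · n| / |n| = |435| / √11547 ≈ 4.048.

4.048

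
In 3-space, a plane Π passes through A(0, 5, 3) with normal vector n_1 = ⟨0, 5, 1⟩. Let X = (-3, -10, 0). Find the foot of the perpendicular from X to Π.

(-3, 5, 3)

Π: n_1·r = n_1·A gives 5y + z = 28.
Foot = X − λn with λ = (n·X − d)/|n|² = (-50 − 28)/26 = -3.
Foot = (-3, -10, 0) − (-3)·(0, 5, 1) = (-3, 5, 3).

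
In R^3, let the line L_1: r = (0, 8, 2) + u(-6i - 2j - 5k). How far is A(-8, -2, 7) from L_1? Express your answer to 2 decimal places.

12.67

Taking (0, 8, 2) on L_1 with direction v = (-6, -2, -5): w = A − (0, 8, 2) = (-8, -10, 5), and w × v = (60, -70, -44).
Distance = |w × v| / |v| = √10436 / √65 ≈ 12.67.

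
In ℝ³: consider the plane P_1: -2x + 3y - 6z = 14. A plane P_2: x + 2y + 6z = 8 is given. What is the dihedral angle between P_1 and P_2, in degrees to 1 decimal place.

44.4

cos θ = |n₁·n₂| / (|n₁||n₂|) = |-32| / (√49 · √41).
θ = arccos(0.71394) ≈ 44.4°.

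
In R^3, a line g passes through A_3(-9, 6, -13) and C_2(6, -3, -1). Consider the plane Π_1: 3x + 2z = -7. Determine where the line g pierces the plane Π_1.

(1, 0, -5)

A direction vector for g is C_2 − A_3 = (15, -9, 12).
Substitute r = (-9, 6, -13) + t(15, -9, 12) into the plane: -53 + 69t = -7, so t = 2/3.
Intersection: (-9, 6, -13) + (2/3)·(15, -9, 12) = (1, 0, -5).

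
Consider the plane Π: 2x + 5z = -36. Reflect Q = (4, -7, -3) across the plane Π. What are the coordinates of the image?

(0, -7, -13)

λ = (n·Q − d)/|n|² = (-7 − (-36))/29 = 1.
Reflection = Q − 2λn = (4, -7, -3) − 2·(2, 0, 5) = (0, -7, -13).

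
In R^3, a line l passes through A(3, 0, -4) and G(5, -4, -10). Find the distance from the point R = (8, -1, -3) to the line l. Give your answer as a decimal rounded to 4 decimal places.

A direction vector for l is G − A = (2, -4, -6).
Taking (3, 0, -4) on l with direction v = (2, -4, -6): w = R − (3, 0, -4) = (5, -1, 1), and w × v = (10, 32, -18).
Distance = |w × v| / |v| = √1448 / √56 ≈ 5.0850.

5.0850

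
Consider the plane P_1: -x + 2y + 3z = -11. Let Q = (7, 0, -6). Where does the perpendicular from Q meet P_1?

Foot = Q − λn with λ = (n·Q − d)/|n|² = (-25 − (-11))/14 = -1.
Foot = (7, 0, -6) − (-1)·(-1, 2, 3) = (6, 2, -3).

(6, 2, -3)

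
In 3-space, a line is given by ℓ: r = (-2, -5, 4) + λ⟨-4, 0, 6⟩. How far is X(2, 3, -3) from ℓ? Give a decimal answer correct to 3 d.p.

Taking (-2, -5, 4) on ℓ with direction v = (-4, 0, 6): w = X − (-2, -5, 4) = (4, 8, -7), and w × v = (48, 4, 32).
Distance = |w × v| / |v| = √3344 / √52 ≈ 8.019.

8.019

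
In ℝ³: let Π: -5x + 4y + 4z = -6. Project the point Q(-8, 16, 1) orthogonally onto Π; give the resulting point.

(2, 8, -7)

Foot = Q − λn with λ = (n·Q − d)/|n|² = (108 − (-6))/57 = 2.
Foot = (-8, 16, 1) − 2·(-5, 4, 4) = (2, 8, -7).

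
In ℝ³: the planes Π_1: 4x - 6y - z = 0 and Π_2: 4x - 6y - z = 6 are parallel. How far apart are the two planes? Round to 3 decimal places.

Same normal n = (4, -6, -1) with |n| = √53; distance = |0 − 6| / |n| = 6/√53 ≈ 0.824.

0.824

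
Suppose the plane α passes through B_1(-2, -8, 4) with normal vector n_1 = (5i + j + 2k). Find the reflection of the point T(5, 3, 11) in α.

(-15, -1, 3)

α: n_1·r = n_1·B_1 gives 5x + y + 2z = -10.
λ = (n·T − d)/|n|² = (50 − (-10))/30 = 2.
Reflection = T − 2λn = (5, 3, 11) − 4·(5, 1, 2) = (-15, -1, 3).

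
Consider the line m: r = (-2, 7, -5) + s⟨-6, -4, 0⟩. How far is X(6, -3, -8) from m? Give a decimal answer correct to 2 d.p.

Taking (-2, 7, -5) on m with direction v = (-6, -4, 0): w = X − (-2, 7, -5) = (8, -10, -3), and w × v = (-12, 18, -92).
Distance = |w × v| / |v| = √8932 / √52 ≈ 13.11.

13.11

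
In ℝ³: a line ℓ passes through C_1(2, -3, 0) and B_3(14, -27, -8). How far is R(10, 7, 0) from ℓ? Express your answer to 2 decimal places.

A direction vector for ℓ is B_3 − C_1 = (12, -24, -8).
Taking (2, -3, 0) on ℓ with direction v = (12, -24, -8): w = R − (2, -3, 0) = (8, 10, 0), and w × v = (-80, 64, -312).
Distance = |w × v| / |v| = √107840 / √784 ≈ 11.73.

11.73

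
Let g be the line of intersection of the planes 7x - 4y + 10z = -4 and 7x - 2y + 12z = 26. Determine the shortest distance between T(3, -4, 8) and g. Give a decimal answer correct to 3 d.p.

Direction of g: (7, -4, 10) × (7, -2, 12) = (-28, -14, 14).
A point on g: solving the two plane equations with x = -10 gives (-10, 6, 9).
Taking (-10, 6, 9) on g with direction v = (-28, -14, 14): w = T − (-10, 6, 9) = (13, -10, -1), and w × v = (-154, -154, -462).
Distance = |w × v| / |v| = √260876 / √1176 ≈ 14.894.

14.894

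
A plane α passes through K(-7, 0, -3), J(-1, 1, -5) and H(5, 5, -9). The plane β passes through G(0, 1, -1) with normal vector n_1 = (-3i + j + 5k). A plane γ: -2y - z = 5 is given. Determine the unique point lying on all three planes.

(-4, -1, -3)

KJ = (6, 1, -2), KH = (12, 5, -6); a normal to α is KJ × KH = (4, 12, 18).
Using K: α has equation 4x + 12y + 18z = -82.
β: n_1·r = n_1·G gives -3x + y + 5z = -4.
Solving the 3×3 linear system 4x + 12y + 18z = -82, -3x + y + 5z = -4, -2y - z = 5 (e.g. by elimination or Cramer's rule, determinant = 108) gives (-4, -1, -3).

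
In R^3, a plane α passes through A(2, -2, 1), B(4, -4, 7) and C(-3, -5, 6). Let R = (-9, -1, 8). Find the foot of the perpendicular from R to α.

(-8, -6, 6)

AB = (2, -2, 6), AC = (-5, -3, 5); a normal to α is AB × AC = (8, -40, -16).
Using A: α has equation 8x - 40y - 16z = 80.
Foot = R − λn with λ = (n·R − d)/|n|² = (-160 − 80)/1920 = -1/8.
Foot = (-9, -1, 8) − (-1/8)·(8, -40, -16) = (-8, -6, 6).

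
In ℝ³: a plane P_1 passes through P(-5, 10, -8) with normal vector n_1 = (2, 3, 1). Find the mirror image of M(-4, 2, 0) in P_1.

(0, 8, 2)

P_1: n_1·r = n_1·P gives 2x + 3y + z = 12.
λ = (n·M − d)/|n|² = (-2 − 12)/14 = -1.
Reflection = M − 2λn = (-4, 2, 0) − (-2)·(2, 3, 1) = (0, 8, 2).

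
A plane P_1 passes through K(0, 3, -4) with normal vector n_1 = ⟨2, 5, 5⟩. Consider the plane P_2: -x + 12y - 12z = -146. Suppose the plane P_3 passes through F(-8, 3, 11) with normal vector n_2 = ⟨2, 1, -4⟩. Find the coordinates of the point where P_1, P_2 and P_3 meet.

P_1: n_1·r = n_1·K gives 2x + 5y + 5z = -5.
P_3: n_2·r = n_2·F gives 2x + y - 4z = -57.
Solving the 3×3 linear system 2x + 5y + 5z = -5, -x + 12y - 12z = -146, 2x + y - 4z = -57 (e.g. by elimination or Cramer's rule, determinant = -337) gives (-10, -5, 8).

(-10, -5, 8)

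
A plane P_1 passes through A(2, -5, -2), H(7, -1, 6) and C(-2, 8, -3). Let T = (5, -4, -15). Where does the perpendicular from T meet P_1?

(-3, -6, -9)

AH = (5, 4, 8), AC = (-4, 13, -1); a normal to P_1 is AH × AC = (-108, -27, 81).
Using A: P_1 has equation -108x - 27y + 81z = -243.
Foot = T − λn with λ = (n·T − d)/|n|² = (-1647 − (-243))/18954 = -2/27.
Foot = (5, -4, -15) − (-2/27)·(-108, -27, 81) = (-3, -6, -9).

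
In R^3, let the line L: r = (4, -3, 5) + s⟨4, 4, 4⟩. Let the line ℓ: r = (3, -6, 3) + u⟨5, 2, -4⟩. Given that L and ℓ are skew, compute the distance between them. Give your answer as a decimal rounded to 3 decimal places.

1.336

Common perpendicular direction n = (4, 4, 4) × (5, 2, -4) = (-24, 36, -12).
With w = (3, -6, 3) − (4, -3, 5) = (-1, -3, -2), w · n = -60.
Distance = |w · n| / |n| = |-60| / √2016 ≈ 1.336.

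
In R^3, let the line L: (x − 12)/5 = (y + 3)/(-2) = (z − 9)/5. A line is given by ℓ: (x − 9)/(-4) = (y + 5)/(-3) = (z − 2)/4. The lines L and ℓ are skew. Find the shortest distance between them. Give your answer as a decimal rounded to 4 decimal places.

4.7140

L has direction (5, -2, 5) through (12, -3, 9).
ℓ has direction (-4, -3, 4) through (9, -5, 2).
Common perpendicular direction n = (5, -2, 5) × (-4, -3, 4) = (7, -40, -23).
With w = (9, -5, 2) − (12, -3, 9) = (-3, -2, -7), w · n = 220.
Distance = |w · n| / |n| = |220| / √2178 ≈ 4.7140.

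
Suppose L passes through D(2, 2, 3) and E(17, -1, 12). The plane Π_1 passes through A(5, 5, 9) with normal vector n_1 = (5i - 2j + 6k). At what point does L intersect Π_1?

(7, 1, 6)

A direction vector for L is E − D = (15, -3, 9).
Π_1: n_1·r = n_1·A gives 5x - 2y + 6z = 69.
Substitute r = (2, 2, 3) + t(15, -3, 9) into the plane: 24 + 135t = 69, so t = 1/3.
Intersection: (2, 2, 3) + (1/3)·(15, -3, 9) = (7, 1, 6).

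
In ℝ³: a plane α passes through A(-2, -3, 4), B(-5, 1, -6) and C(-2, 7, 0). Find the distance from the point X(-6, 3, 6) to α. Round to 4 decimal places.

AB = (-3, 4, -10), AC = (0, 10, -4); a normal to α is AB × AC = (84, -12, -30).
Using A: α has equation 84x - 12y - 30z = -252.
n·X − d = (84)·(-6) + (-12)·(3) + (-30)·(6) − (-252) = -468; |n| = √8100.
Distance = |-468| / √8100 = 468/√8100 ≈ 5.2000.

5.2000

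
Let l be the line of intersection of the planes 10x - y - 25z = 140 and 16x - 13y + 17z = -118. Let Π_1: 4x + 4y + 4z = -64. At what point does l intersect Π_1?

(-4, -5, -7)

Direction of l: (10, -1, -25) × (16, -13, 17) = (-342, -570, -114).
A point on l: solving the two plane equations with x = 2 gives (2, 5, -5).
Substitute r = (2, 5, -5) + t(-342, -570, -114) into the plane: 8 + (-4104)t = -64, so t = 1/57.
Intersection: (2, 5, -5) + (1/57)·(-342, -570, -114) = (-4, -5, -7).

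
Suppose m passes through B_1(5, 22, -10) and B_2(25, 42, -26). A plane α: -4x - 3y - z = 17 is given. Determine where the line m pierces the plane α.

(-10, 7, 2)

A direction vector for m is B_2 − B_1 = (20, 20, -16).
Substitute r = (5, 22, -10) + t(20, 20, -16) into the plane: -76 + (-124)t = 17, so t = -3/4.
Intersection: (5, 22, -10) + (-3/4)·(20, 20, -16) = (-10, 7, 2).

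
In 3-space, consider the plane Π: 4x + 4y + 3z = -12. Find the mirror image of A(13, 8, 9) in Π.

λ = (n·A − d)/|n|² = (111 − (-12))/41 = 3.
Reflection = A − 2λn = (13, 8, 9) − 6·(4, 4, 3) = (-11, -16, -9).

(-11, -16, -9)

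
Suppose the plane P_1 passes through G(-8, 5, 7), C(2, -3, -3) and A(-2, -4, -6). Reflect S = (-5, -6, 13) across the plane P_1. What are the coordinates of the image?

GC = (10, -8, -10), GA = (6, -9, -13); a normal to P_1 is GC × GA = (14, 70, -42).
Using G: P_1 has equation 14x + 70y - 42z = -56.
λ = (n·S − d)/|n|² = (-1036 − (-56))/6860 = -1/7.
Reflection = S − 2λn = (-5, -6, 13) − (-2/7)·(14, 70, -42) = (-1, 14, 1).

(-1, 14, 1)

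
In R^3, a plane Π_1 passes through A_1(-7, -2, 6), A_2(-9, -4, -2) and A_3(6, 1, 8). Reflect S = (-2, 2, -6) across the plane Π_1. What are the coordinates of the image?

A_1A_2 = (-2, -2, -8), A_1A_3 = (13, 3, 2); a normal to Π_1 is A_1A_2 × A_1A_3 = (20, -100, 20).
Using A_1: Π_1 has equation 20x - 100y + 20z = 180.
λ = (n·S − d)/|n|² = (-360 − 180)/10800 = -1/20.
Reflection = S − 2λn = (-2, 2, -6) − (-1/10)·(20, -100, 20) = (0, -8, -4).

(0, -8, -4)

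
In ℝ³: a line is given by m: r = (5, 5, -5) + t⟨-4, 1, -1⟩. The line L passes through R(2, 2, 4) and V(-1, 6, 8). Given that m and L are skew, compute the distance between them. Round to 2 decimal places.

A direction vector for L is V − R = (-3, 4, 4).
Common perpendicular direction n = (-4, 1, -1) × (-3, 4, 4) = (8, 19, -13).
With w = (2, 2, 4) − (5, 5, -5) = (-3, -3, 9), w · n = -198.
Distance = |w · n| / |n| = |-198| / √594 ≈ 8.12.

8.12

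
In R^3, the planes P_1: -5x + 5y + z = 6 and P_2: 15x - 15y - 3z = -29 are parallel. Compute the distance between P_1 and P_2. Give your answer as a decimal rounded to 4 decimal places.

Rescale P_2 by 1/(-3): -5x + 5y + z = 29/3. Then distance = |6 − (29/3)| / √51 ≈ 0.5134.

0.5134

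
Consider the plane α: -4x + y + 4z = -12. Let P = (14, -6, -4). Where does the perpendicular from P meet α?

(6, -4, 4)

Foot = P − λn with λ = (n·P − d)/|n|² = (-78 − (-12))/33 = -2.
Foot = (14, -6, -4) − (-2)·(-4, 1, 4) = (6, -4, 4).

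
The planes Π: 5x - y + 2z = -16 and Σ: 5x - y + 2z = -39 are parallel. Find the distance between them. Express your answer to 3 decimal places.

Same normal n = (5, -1, 2) with |n| = √30; distance = |-16 − (-39)| / |n| = 23/√30 ≈ 4.199.

4.199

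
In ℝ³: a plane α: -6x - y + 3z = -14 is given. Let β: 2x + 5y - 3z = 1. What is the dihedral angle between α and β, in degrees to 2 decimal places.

51.55

cos θ = |n₁·n₂| / (|n₁||n₂|) = |-26| / (√46 · √38).
θ = arccos(0.62187) ≈ 51.55°.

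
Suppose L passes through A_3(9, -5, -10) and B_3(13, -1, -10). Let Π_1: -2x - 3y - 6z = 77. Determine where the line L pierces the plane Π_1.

A direction vector for L is B_3 − A_3 = (4, 4, 0).
Substitute r = (9, -5, -10) + t(4, 4, 0) into the plane: 57 + (-20)t = 77, so t = -1.
Intersection: (9, -5, -10) + (-1)·(4, 4, 0) = (5, -9, -10).

(5, -9, -10)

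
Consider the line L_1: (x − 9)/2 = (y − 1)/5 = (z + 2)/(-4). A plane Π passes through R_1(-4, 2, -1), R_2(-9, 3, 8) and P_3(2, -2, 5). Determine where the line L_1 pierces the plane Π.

L_1 has direction (2, 5, -4) through (9, 1, -2).
R_1R_2 = (-5, 1, 9), R_1P_3 = (6, -4, 6); a normal to Π is R_1R_2 × R_1P_3 = (42, 84, 14).
Using R_1: Π has equation 42x + 84y + 14z = -14.
Substitute r = (9, 1, -2) + t(2, 5, -4) into the plane: 434 + 448t = -14, so t = -1.
Intersection: (9, 1, -2) + (-1)·(2, 5, -4) = (7, -4, 2).

(7, -4, 2)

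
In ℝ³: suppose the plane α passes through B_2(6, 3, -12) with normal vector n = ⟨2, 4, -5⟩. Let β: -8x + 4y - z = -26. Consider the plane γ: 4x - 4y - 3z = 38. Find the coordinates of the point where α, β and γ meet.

(7, 5, -10)

α: n·r = n·B_2 gives 2x + 4y - 5z = 84.
Solving the 3×3 linear system 2x + 4y - 5z = 84, -8x + 4y - z = -26, 4x - 4y - 3z = 38 (e.g. by elimination or Cramer's rule, determinant = -224) gives (7, 5, -10).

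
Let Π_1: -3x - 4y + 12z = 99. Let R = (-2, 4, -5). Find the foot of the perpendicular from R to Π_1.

Foot = R − λn with λ = (n·R − d)/|n|² = (-70 − 99)/169 = -1.
Foot = (-2, 4, -5) − (-1)·(-3, -4, 12) = (-5, 0, 7).

(-5, 0, 7)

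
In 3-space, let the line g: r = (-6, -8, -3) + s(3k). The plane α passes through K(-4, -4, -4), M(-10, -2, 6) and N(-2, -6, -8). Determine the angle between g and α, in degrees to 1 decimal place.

KM = (-6, 2, 10), KN = (2, -2, -4); a normal to α is KM × KN = (12, -4, 8).
Using K: α has equation 12x - 4y + 8z = -64.
sin θ = |n·v| / (|n||v|) = |24| / (√224 · √9) = 0.53452.
θ ≈ 32.3°.

32.3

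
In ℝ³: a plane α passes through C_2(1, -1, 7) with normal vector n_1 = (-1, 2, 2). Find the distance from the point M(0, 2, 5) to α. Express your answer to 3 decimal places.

1.000

α: n_1·r = n_1·C_2 gives -x + 2y + 2z = 11.
n·M − d = (-1)·(0) + (2)·(2) + (2)·(5) − 11 = 3; |n| = √9.
Distance = |3| / √9 = 3/√9 ≈ 1.000.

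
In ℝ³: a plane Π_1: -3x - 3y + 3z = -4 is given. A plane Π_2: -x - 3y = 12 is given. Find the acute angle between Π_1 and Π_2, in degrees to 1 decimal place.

43.1

cos θ = |n₁·n₂| / (|n₁||n₂|) = |12| / (√27 · √10).
θ = arccos(0.73030) ≈ 43.1°.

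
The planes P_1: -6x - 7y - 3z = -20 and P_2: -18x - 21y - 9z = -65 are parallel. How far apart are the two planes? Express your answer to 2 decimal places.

0.17

Rescale P_2 by 1/3: -6x - 7y - 3z = -65/3. Then distance = |-20 − (-65/3)| / √94 ≈ 0.17.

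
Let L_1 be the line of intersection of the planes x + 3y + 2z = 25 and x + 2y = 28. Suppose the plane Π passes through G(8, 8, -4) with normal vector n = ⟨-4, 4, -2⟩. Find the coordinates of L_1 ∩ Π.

Direction of L_1: (1, 3, 2) × (1, 2, 0) = (-4, 2, -1).
A point on L_1: solving the two plane equations with x = 6 gives (6, 11, -7).
Π: n·r = n·G gives -4x + 4y - 2z = 8.
Substitute r = (6, 11, -7) + t(-4, 2, -1) into the plane: 34 + 26t = 8, so t = -1.
Intersection: (6, 11, -7) + (-1)·(-4, 2, -1) = (10, 9, -6).

(10, 9, -6)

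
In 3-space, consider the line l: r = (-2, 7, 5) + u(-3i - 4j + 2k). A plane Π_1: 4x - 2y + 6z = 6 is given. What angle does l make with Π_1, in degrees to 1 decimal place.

11.5

sin θ = |n·v| / (|n||v|) = |8| / (√56 · √29) = 0.19852.
θ ≈ 11.5°.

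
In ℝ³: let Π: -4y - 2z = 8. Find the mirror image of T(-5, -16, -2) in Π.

(-5, 8, 10)

λ = (n·T − d)/|n|² = (68 − 8)/20 = 3.
Reflection = T − 2λn = (-5, -16, -2) − 6·(0, -4, -2) = (-5, 8, 10).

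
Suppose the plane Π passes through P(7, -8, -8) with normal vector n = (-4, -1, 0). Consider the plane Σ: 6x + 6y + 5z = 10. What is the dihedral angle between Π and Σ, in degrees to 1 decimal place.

Π: n·r = n·P gives -4x - y = -20.
cos θ = |n₁·n₂| / (|n₁||n₂|) = |-30| / (√17 · √97).
θ = arccos(0.73877) ≈ 42.4°.

42.4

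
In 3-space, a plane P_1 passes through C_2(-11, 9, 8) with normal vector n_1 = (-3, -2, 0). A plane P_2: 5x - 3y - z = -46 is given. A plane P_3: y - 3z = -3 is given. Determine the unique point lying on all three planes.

P_1: n_1·r = n_1·C_2 gives -3x - 2y = 15.
Solving the 3×3 linear system -3x - 2y = 15, 5x - 3y - z = -46, y - 3z = -3 (e.g. by elimination or Cramer's rule, determinant = -60) gives (-7, 3, 2).

(-7, 3, 2)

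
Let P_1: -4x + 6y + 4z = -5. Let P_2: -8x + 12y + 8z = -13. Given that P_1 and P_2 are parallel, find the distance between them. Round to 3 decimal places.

Rescale P_2 by 1/2: -4x + 6y + 4z = -13/2. Then distance = |-5 − (-13/2)| / √68 ≈ 0.182.

0.182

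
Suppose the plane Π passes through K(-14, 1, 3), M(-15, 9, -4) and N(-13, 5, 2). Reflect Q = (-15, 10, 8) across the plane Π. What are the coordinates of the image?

(-5, 6, 2)

KM = (-1, 8, -7), KN = (1, 4, -1); a normal to Π is KM × KN = (20, -8, -12).
Using K: Π has equation 20x - 8y - 12z = -324.
λ = (n·Q − d)/|n|² = (-476 − (-324))/608 = -1/4.
Reflection = Q − 2λn = (-15, 10, 8) − (-1/2)·(20, -8, -12) = (-5, 6, 2).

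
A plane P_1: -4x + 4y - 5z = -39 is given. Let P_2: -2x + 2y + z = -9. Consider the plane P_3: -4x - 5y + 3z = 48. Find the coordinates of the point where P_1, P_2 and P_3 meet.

(-1, -7, 3)

Solving the 3×3 linear system -4x + 4y - 5z = -39, -2x + 2y + z = -9, -4x - 5y + 3z = 48 (e.g. by elimination or Cramer's rule, determinant = -126) gives (-1, -7, 3).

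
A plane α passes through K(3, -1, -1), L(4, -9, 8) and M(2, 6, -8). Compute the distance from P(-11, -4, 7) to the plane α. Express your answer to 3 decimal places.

13.064

KL = (1, -8, 9), KM = (-1, 7, -7); a normal to α is KL × KM = (-7, -2, -1).
Using K: α has equation -7x - 2y - z = -18.
n·P − d = (-7)·(-11) + (-2)·(-4) + (-1)·(7) − (-18) = 96; |n| = √54.
Distance = |96| / √54 = 96/√54 ≈ 13.064.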